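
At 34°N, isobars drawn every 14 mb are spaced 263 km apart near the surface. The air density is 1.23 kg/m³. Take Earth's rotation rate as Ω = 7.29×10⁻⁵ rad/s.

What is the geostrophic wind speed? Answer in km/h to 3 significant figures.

Coriolis parameter at 34°N:
f = 2Ω sin φ = 2 × 7.29×10⁻⁵ × sin 34° = 8.15×10⁻⁵ s⁻¹
Pressure gradient: |∂P/∂n| = 1400 Pa / 263000 m = 5.32×10⁻³ Pa/m
Geostrophic balance (pressure-gradient force = Coriolis force):
V_g = (1/(fρ)) |∂P/∂n| = 5.32×10⁻³ / (8.15×10⁻⁵ × 1.23) = 53.1 m/s
Converting: 53.1 m/s × 3.6 = 191 km/h

191 km/h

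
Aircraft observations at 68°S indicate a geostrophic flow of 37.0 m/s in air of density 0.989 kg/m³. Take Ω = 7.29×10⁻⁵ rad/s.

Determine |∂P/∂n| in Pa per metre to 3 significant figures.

4.95×10⁻³ Pa/m

Coriolis parameter at 68°S:
f = 2Ω sin φ = 2 × 7.29×10⁻⁵ × sin 68° = 1.35×10⁻⁴ s⁻¹
Geostrophic balance rearranged: |∂P/∂n| = f ρ V_g
|∂P/∂n| = 1.35×10⁻⁴ × 0.989 × 37.0 = 4.95×10⁻³ Pa/m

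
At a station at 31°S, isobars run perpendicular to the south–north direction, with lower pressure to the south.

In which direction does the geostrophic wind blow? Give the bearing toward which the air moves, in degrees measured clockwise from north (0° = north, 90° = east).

The pressure-gradient force points toward the south (bearing 180°).
Geostrophic balance: in the Southern Hemisphere the Coriolis force deflects motion to the left, so the geostrophic wind blows 90° to the left of the pressure-gradient force (low pressure on the right).
Rotating 180° by 90° counterclockwise gives 090° — the wind blows toward the east.

090°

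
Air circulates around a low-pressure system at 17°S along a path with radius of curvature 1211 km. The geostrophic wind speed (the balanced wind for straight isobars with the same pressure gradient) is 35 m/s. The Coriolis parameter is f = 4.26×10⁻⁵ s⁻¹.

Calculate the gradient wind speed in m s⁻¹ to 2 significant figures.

24 m s⁻¹

Around a low, centrifugal force acts outward with Coriolis, so pressure-gradient force balances both:
(1/ρ)|∂P/∂n| = fV + V²/R  →  V² + fR·V − fR·V_g = 0
With fR = 4.26×10⁻⁵ × 1211×10³ m = 51.6 m/s:
V = [−fR + √((fR)² + 4 fR V_g)]/2 = [−51.6 + √(51.6² + 4×51.6×35)]/2 = 23.9 m/s
Subgeostrophic (V < V_g = 35 m/s), as expected around a low.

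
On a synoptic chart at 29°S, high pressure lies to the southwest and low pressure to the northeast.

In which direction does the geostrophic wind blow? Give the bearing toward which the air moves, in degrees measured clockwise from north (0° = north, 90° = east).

The pressure-gradient force points toward the northeast (bearing 045°).
Geostrophic balance: in the Southern Hemisphere the Coriolis force deflects motion to the left, so the geostrophic wind blows 90° to the left of the pressure-gradient force (low pressure on the right).
Rotating 045° by 90° counterclockwise gives 315° — the wind blows toward the northwest.

315°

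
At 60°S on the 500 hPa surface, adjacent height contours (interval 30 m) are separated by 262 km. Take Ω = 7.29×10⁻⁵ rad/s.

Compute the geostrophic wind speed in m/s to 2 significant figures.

Coriolis parameter at 60°S:
f = 2Ω sin φ = 2 × 7.29×10⁻⁵ × sin 60° = 1.26×10⁻⁴ s⁻¹
Height gradient: |∂Z/∂n| = 30 m / 262000 m = 1.15×10⁻⁴
On a pressure surface, geostrophic balance gives V_g = (g/f)|∂Z/∂n|:
V_g = 9.81 × 1.15×10⁻⁴ / 1.26×10⁻⁴ = 8.90 m/s

8.9 m/s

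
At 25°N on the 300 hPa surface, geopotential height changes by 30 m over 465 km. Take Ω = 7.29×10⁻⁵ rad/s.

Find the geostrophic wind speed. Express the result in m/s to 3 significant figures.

10.3 m/s

Coriolis parameter at 25°N:
f = 2Ω sin φ = 2 × 7.29×10⁻⁵ × sin 25° = 6.16×10⁻⁵ s⁻¹
Height gradient: |∂Z/∂n| = 30 m / 465000 m = 6.45×10⁻⁵
On a pressure surface, geostrophic balance gives V_g = (g/f)|∂Z/∂n|:
V_g = 9.81 × 6.45×10⁻⁵ / 6.16×10⁻⁵ = 10.3 m/s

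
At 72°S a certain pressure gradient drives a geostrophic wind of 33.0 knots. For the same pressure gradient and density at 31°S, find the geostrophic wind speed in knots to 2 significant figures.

With the same pressure gradient and density, V_g ∝ 1/f ∝ 1/sin φ.
V₂ = V₁ · sin φ₁ / sin φ₂ = 33.0 × sin 72° / sin 31°
V₂ = 33.0 × 0.9511/0.5150 = 61 knots

61 knots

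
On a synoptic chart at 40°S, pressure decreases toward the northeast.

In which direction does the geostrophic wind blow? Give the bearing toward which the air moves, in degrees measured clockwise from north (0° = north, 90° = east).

The pressure-gradient force points toward the northeast (bearing 045°).
Geostrophic balance: in the Southern Hemisphere the Coriolis force deflects motion to the left, so the geostrophic wind blows 90° to the left of the pressure-gradient force (low pressure on the right).
Rotating 045° by 90° counterclockwise gives 315° — the wind blows toward the northwest.

315°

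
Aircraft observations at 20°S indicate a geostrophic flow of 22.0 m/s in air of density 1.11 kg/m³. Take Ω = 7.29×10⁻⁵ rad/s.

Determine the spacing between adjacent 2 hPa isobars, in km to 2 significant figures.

Coriolis parameter at 20°S:
f = 2Ω sin φ = 2 × 7.29×10⁻⁵ × sin 20° = 4.99×10⁻⁵ s⁻¹
Geostrophic balance rearranged: |∂P/∂n| = f ρ V_g
|∂P/∂n| = 4.99×10⁻⁵ × 1.11 × 22.0 = 1.22×10⁻³ Pa/m
Isobar spacing: Δn = ΔP/|∂P/∂n| = 200 Pa / 1.22×10⁻³ Pa/m = 164239 m ≈ 160 km

160 km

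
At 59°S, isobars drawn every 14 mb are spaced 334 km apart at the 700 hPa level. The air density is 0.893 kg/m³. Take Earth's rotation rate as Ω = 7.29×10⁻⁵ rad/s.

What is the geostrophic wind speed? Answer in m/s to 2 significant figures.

38 m/s

Coriolis parameter at 59°S:
f = 2Ω sin φ = 2 × 7.29×10⁻⁵ × sin 59° = 1.25×10⁻⁴ s⁻¹
Pressure gradient: |∂P/∂n| = 1400 Pa / 334000 m = 4.19×10⁻³ Pa/m
Geostrophic balance (pressure-gradient force = Coriolis force):
V_g = (1/(fρ)) |∂P/∂n| = 4.19×10⁻³ / (1.25×10⁻⁴ × 0.893) = 37.6 m/s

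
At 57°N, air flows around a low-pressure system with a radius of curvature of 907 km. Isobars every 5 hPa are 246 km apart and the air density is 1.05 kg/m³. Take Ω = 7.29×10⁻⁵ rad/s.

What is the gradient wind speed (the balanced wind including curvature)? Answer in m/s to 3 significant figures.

14.1 m/s

Coriolis parameter at 57°N:
f = 2Ω sin φ = 2 × 7.29×10⁻⁵ × sin 57° = 1.22×10⁻⁴ s⁻¹
Pressure gradient: |∂P/∂n| = 500 Pa / 246000 m = 2.03×10⁻³ Pa/m
Geostrophic speed: V_g = |∂P/∂n|/(fρ) = 2.03×10⁻³/(1.22×10⁻⁴ × 1.05) = 15.8 m/s
Around a low, centrifugal force acts outward with Coriolis, so pressure-gradient force balances both:
(1/ρ)|∂P/∂n| = fV + V²/R  →  V² + fR·V − fR·V_g = 0
With fR = 1.22×10⁻⁴ × 907×10³ m = 111 m/s:
V = [−fR + √((fR)² + 4 fR V_g)]/2 = [−111 + √(111² + 4×111×15.8)]/2 = 14.1 m/s
Subgeostrophic (V < V_g = 15.8 m/s), as expected around a low.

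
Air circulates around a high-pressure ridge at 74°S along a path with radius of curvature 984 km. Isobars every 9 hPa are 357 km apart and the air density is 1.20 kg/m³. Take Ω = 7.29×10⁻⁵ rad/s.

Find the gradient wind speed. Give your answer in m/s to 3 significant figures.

Coriolis parameter at 74°S:
f = 2Ω sin φ = 2 × 7.29×10⁻⁵ × sin 74° = 1.40×10⁻⁴ s⁻¹
Pressure gradient: |∂P/∂n| = 900 Pa / 357000 m = 2.52×10⁻³ Pa/m
Geostrophic speed: V_g = |∂P/∂n|/(fρ) = 2.52×10⁻³/(1.40×10⁻⁴ × 1.20) = 15.0 m/s
Around a high, pressure-gradient force acts outward with centrifugal, so Coriolis balances both:
fV = (1/ρ)|∂P/∂n| + V²/R  →  V² − fR·V + fR·V_g = 0
With fR = 1.40×10⁻⁴ × 984×10³ m = 138 m/s:
V = [fR − √((fR)² − 4 fR V_g)]/2 = [138 − √(138² − 4×138×15)]/2 = 17.1 m/s
Supergeostrophic (V > V_g = 15 m/s), as expected around a high.

17.1 m/s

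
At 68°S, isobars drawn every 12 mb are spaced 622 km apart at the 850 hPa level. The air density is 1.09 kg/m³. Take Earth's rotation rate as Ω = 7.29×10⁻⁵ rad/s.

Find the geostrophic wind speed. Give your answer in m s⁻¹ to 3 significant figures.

13.1 m s⁻¹

Coriolis parameter at 68°S:
f = 2Ω sin φ = 2 × 7.29×10⁻⁵ × sin 68° = 1.35×10⁻⁴ s⁻¹
Pressure gradient: |∂P/∂n| = 1200 Pa / 622000 m = 1.93×10⁻³ Pa/m
Geostrophic balance (pressure-gradient force = Coriolis force):
V_g = (1/(fρ)) |∂P/∂n| = 1.93×10⁻³ / (1.35×10⁻⁴ × 1.09) = 13.1 m/s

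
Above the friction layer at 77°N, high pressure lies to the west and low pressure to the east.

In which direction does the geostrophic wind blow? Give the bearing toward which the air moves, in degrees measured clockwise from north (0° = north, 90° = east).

The pressure-gradient force points toward the east (bearing 090°).
Geostrophic balance: in the Northern Hemisphere the Coriolis force deflects motion to the right, so the geostrophic wind blows 90° to the right of the pressure-gradient force (low pressure on the left).
Rotating 090° by 90° clockwise gives 180° — the wind blows toward the south.

180°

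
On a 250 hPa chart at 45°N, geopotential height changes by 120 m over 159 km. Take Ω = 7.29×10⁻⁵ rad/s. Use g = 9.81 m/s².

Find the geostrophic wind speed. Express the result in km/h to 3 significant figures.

259 km/h

Coriolis parameter at 45°N:
f = 2Ω sin φ = 2 × 7.29×10⁻⁵ × sin 45° = 1.03×10⁻⁴ s⁻¹
Height gradient: |∂Z/∂n| = 120 m / 159000 m = 7.55×10⁻⁴
On a pressure surface, geostrophic balance gives V_g = (g/f)|∂Z/∂n|:
V_g = 9.81 × 7.55×10⁻⁴ / 1.03×10⁻⁴ = 71.8 m/s
Converting: 71.8 m/s × 3.6 = 259 km/h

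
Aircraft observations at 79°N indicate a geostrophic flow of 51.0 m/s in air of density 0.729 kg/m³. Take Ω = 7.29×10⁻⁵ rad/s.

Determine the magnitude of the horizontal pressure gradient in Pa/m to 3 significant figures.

Coriolis parameter at 79°N:
f = 2Ω sin φ = 2 × 7.29×10⁻⁵ × sin 79° = 1.43×10⁻⁴ s⁻¹
Geostrophic balance rearranged: |∂P/∂n| = f ρ V_g
|∂P/∂n| = 1.43×10⁻⁴ × 0.729 × 51.0 = 5.32×10⁻³ Pa/m

5.32×10⁻³ Pa/m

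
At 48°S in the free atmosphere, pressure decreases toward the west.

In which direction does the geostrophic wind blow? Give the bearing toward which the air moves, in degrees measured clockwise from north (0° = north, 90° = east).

The pressure-gradient force points toward the west (bearing 270°).
Geostrophic balance: in the Southern Hemisphere the Coriolis force deflects motion to the left, so the geostrophic wind blows 90° to the left of the pressure-gradient force (low pressure on the right).
Rotating 270° by 90° counterclockwise gives 180° — the wind blows toward the south.

180°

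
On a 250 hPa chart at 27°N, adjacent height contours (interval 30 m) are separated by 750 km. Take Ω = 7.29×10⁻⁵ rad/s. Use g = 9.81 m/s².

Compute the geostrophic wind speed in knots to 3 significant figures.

11.5 knots

Coriolis parameter at 27°N:
f = 2Ω sin φ = 2 × 7.29×10⁻⁵ × sin 27° = 6.62×10⁻⁵ s⁻¹
Height gradient: |∂Z/∂n| = 30 m / 750000 m = 4.00×10⁻⁵
On a pressure surface, geostrophic balance gives V_g = (g/f)|∂Z/∂n|:
V_g = 9.81 × 4.00×10⁻⁵ / 6.62×10⁻⁵ = 5.93 m/s
Converting: 5.93 m/s × 1.944 = 11.5 knots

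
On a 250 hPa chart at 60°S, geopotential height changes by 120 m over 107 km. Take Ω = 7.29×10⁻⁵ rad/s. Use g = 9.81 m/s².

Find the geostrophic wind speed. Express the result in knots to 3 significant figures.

Coriolis parameter at 60°S:
f = 2Ω sin φ = 2 × 7.29×10⁻⁵ × sin 60° = 1.26×10⁻⁴ s⁻¹
Height gradient: |∂Z/∂n| = 120 m / 107000 m = 1.12×10⁻³
On a pressure surface, geostrophic balance gives V_g = (g/f)|∂Z/∂n|:
V_g = 9.81 × 1.12×10⁻³ / 1.26×10⁻⁴ = 87.1 m/s
Converting: 87.1 m/s × 1.944 = 169 knots

169 knots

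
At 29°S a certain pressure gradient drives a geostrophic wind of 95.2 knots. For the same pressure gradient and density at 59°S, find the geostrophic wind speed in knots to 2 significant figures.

54 knots

With the same pressure gradient and density, V_g ∝ 1/f ∝ 1/sin φ.
V₂ = V₁ · sin φ₁ / sin φ₂ = 95.2 × sin 29° / sin 59°
V₂ = 95.2 × 0.4848/0.8572 = 54 knots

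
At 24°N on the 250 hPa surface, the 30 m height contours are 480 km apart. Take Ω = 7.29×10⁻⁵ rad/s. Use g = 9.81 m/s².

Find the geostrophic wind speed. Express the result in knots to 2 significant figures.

Coriolis parameter at 24°N:
f = 2Ω sin φ = 2 × 7.29×10⁻⁵ × sin 24° = 5.93×10⁻⁵ s⁻¹
Height gradient: |∂Z/∂n| = 30 m / 480000 m = 6.25×10⁻⁵
On a pressure surface, geostrophic balance gives V_g = (g/f)|∂Z/∂n|:
V_g = 9.81 × 6.25×10⁻⁵ / 5.93×10⁻⁵ = 10.3 m/s
Converting: 10.3 m/s × 1.944 = 20 knots

20 knots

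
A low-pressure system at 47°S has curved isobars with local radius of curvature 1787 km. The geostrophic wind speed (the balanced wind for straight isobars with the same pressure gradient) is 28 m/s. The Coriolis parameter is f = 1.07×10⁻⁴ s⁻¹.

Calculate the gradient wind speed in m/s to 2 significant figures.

Around a low, centrifugal force acts outward with Coriolis, so pressure-gradient force balances both:
(1/ρ)|∂P/∂n| = fV + V²/R  →  V² + fR·V − fR·V_g = 0
With fR = 1.07×10⁻⁴ × 1787×10³ m = 191 m/s:
V = [−fR + √((fR)² + 4 fR V_g)]/2 = [−191 + √(191² + 4×191×28)]/2 = 24.8 m/s
Subgeostrophic (V < V_g = 28 m/s), as expected around a low.

25 m/s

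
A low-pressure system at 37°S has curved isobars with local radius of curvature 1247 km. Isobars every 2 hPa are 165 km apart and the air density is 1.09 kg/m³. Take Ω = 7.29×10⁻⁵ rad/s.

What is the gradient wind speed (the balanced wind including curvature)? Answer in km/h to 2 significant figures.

Coriolis parameter at 37°S:
f = 2Ω sin φ = 2 × 7.29×10⁻⁵ × sin 37° = 8.77×10⁻⁵ s⁻¹
Pressure gradient: |∂P/∂n| = 200 Pa / 165000 m = 1.21×10⁻³ Pa/m
Geostrophic speed: V_g = |∂P/∂n|/(fρ) = 1.21×10⁻³/(8.77×10⁻⁵ × 1.09) = 12.7 m/s
Around a low, centrifugal force acts outward with Coriolis, so pressure-gradient force balances both:
(1/ρ)|∂P/∂n| = fV + V²/R  →  V² + fR·V − fR·V_g = 0
With fR = 8.77×10⁻⁵ × 1247×10³ m = 109 m/s:
V = [−fR + √((fR)² + 4 fR V_g)]/2 = [−109 + √(109² + 4×109×12.7)]/2 = 11.5 m/s
Subgeostrophic (V < V_g = 12.7 m/s), as expected around a low.
Converting: 11.5 m/s × 3.6 = 41 km/h

41 km/h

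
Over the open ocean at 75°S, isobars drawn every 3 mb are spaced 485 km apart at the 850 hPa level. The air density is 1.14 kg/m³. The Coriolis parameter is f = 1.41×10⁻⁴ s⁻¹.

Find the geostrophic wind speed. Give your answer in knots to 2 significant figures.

Pressure gradient: |∂P/∂n| = 300 Pa / 485000 m = 6.19×10⁻⁴ Pa/m
Geostrophic balance (pressure-gradient force = Coriolis force):
V_g = (1/(fρ)) |∂P/∂n| = 6.19×10⁻⁴ / (1.41×10⁻⁴ × 1.14) = 3.85 m/s
Converting: 3.85 m/s × 1.944 = 7.5 knots

7.5 knots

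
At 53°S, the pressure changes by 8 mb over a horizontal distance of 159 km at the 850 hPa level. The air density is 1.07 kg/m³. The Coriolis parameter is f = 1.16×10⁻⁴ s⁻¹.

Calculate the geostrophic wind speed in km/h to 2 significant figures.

150 km/h

Pressure gradient: |∂P/∂n| = 800 Pa / 159000 m = 5.03×10⁻³ Pa/m
Geostrophic balance (pressure-gradient force = Coriolis force):
V_g = (1/(fρ)) |∂P/∂n| = 5.03×10⁻³ / (1.16×10⁻⁴ × 1.07) = 40.5 m/s
Converting: 40.5 m/s × 3.6 = 150 km/h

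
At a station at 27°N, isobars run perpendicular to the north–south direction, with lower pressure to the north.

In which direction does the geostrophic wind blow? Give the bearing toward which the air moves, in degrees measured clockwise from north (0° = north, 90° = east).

090°

The pressure-gradient force points toward the north (bearing 000°).
Geostrophic balance: in the Northern Hemisphere the Coriolis force deflects motion to the right, so the geostrophic wind blows 90° to the right of the pressure-gradient force (low pressure on the left).
Rotating 000° by 90° clockwise gives 090° — the wind blows toward the east.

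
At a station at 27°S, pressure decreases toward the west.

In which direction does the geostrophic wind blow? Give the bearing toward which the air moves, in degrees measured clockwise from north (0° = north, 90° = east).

180°

The pressure-gradient force points toward the west (bearing 270°).
Geostrophic balance: in the Southern Hemisphere the Coriolis force deflects motion to the left, so the geostrophic wind blows 90° to the left of the pressure-gradient force (low pressure on the right).
Rotating 270° by 90° counterclockwise gives 180° — the wind blows toward the south.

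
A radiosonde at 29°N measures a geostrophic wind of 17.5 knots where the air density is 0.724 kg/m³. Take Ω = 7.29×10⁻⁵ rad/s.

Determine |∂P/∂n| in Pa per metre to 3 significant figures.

Coriolis parameter at 29°N:
f = 2Ω sin φ = 2 × 7.29×10⁻⁵ × sin 29° = 7.07×10⁻⁵ s⁻¹
Wind speed in SI: 17.5 knots = 9.00 m/s
Geostrophic balance rearranged: |∂P/∂n| = f ρ V_g
|∂P/∂n| = 7.07×10⁻⁵ × 0.724 × 9.00 = 4.61×10⁻⁴ Pa/m

4.61×10⁻⁴ Pa/m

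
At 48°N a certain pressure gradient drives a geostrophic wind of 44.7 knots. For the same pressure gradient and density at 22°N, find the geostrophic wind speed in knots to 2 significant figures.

With the same pressure gradient and density, V_g ∝ 1/f ∝ 1/sin φ.
V₂ = V₁ · sin φ₁ / sin φ₂ = 44.7 × sin 48° / sin 22°
V₂ = 44.7 × 0.7431/0.3746 = 89 knots

89 knots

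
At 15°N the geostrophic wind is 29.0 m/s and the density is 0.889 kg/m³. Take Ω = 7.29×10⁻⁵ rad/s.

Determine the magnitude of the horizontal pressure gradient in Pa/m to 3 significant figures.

9.73×10⁻⁴ Pa/m

Coriolis parameter at 15°N:
f = 2Ω sin φ = 2 × 7.29×10⁻⁵ × sin 15° = 3.77×10⁻⁵ s⁻¹
Geostrophic balance rearranged: |∂P/∂n| = f ρ V_g
|∂P/∂n| = 3.77×10⁻⁵ × 0.889 × 29.0 = 9.73×10⁻⁴ Pa/m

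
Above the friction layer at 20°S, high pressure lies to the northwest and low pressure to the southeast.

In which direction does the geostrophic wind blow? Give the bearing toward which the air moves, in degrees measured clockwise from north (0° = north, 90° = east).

The pressure-gradient force points toward the southeast (bearing 135°).
Geostrophic balance: in the Southern Hemisphere the Coriolis force deflects motion to the left, so the geostrophic wind blows 90° to the left of the pressure-gradient force (low pressure on the right).
Rotating 135° by 90° counterclockwise gives 045° — the wind blows toward the northeast.

045°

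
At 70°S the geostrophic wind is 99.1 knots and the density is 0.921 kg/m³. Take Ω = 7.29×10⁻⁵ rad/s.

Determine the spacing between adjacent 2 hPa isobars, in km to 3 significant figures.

Coriolis parameter at 70°S:
f = 2Ω sin φ = 2 × 7.29×10⁻⁵ × sin 70° = 1.37×10⁻⁴ s⁻¹
Wind speed in SI: 99.1 knots = 51.0 m/s
Geostrophic balance rearranged: |∂P/∂n| = f ρ V_g
|∂P/∂n| = 1.37×10⁻⁴ × 0.921 × 51.0 = 6.43×10⁻³ Pa/m
Isobar spacing: Δn = ΔP/|∂P/∂n| = 200 Pa / 6.43×10⁻³ Pa/m = 31090 m ≈ 31.1 km

31.1 km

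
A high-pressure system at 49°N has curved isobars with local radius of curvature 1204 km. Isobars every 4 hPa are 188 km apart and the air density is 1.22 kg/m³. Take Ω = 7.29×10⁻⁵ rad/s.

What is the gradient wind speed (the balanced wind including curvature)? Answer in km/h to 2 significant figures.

Coriolis parameter at 49°N:
f = 2Ω sin φ = 2 × 7.29×10⁻⁵ × sin 49° = 1.10×10⁻⁴ s⁻¹
Pressure gradient: |∂P/∂n| = 400 Pa / 188000 m = 2.13×10⁻³ Pa/m
Geostrophic speed: V_g = |∂P/∂n|/(fρ) = 2.13×10⁻³/(1.10×10⁻⁴ × 1.22) = 15.8 m/s
Around a high, pressure-gradient force acts outward with centrifugal, so Coriolis balances both:
fV = (1/ρ)|∂P/∂n| + V²/R  →  V² − fR·V + fR·V_g = 0
With fR = 1.10×10⁻⁴ × 1204×10³ m = 132 m/s:
V = [fR − √((fR)² − 4 fR V_g)]/2 = [132 − √(132² − 4×132×15.8)]/2 = 18.4 m/s
Supergeostrophic (V > V_g = 15.8 m/s), as expected around a high.
Converting: 18.4 m/s × 3.6 = 66 km/h

66 km/h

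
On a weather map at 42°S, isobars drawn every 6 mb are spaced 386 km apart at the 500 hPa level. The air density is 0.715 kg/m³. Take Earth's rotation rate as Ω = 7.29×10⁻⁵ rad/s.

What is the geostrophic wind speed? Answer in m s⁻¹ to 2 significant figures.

Coriolis parameter at 42°S:
f = 2Ω sin φ = 2 × 7.29×10⁻⁵ × sin 42° = 9.76×10⁻⁵ s⁻¹
Pressure gradient: |∂P/∂n| = 600 Pa / 386000 m = 1.55×10⁻³ Pa/m
Geostrophic balance (pressure-gradient force = Coriolis force):
V_g = (1/(fρ)) |∂P/∂n| = 1.55×10⁻³ / (9.76×10⁻⁵ × 0.715) = 22.3 m/s

22 m s⁻¹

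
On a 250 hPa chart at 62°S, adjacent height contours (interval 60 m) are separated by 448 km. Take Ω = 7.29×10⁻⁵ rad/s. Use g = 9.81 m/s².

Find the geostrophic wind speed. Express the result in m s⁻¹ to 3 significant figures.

10.2 m s⁻¹

Coriolis parameter at 62°S:
f = 2Ω sin φ = 2 × 7.29×10⁻⁵ × sin 62° = 1.29×10⁻⁴ s⁻¹
Height gradient: |∂Z/∂n| = 60 m / 448000 m = 1.34×10⁻⁴
On a pressure surface, geostrophic balance gives V_g = (g/f)|∂Z/∂n|:
V_g = 9.81 × 1.34×10⁻⁴ / 1.29×10⁻⁴ = 10.2 m/s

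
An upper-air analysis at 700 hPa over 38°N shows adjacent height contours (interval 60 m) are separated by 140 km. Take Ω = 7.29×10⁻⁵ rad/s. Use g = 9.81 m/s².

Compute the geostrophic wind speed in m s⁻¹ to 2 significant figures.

Coriolis parameter at 38°N:
f = 2Ω sin φ = 2 × 7.29×10⁻⁵ × sin 38° = 8.98×10⁻⁵ s⁻¹
Height gradient: |∂Z/∂n| = 60 m / 140000 m = 4.29×10⁻⁴
On a pressure surface, geostrophic balance gives V_g = (g/f)|∂Z/∂n|:
V_g = 9.81 × 4.29×10⁻⁴ / 8.98×10⁻⁵ = 46.8 m/s

47 m s⁻¹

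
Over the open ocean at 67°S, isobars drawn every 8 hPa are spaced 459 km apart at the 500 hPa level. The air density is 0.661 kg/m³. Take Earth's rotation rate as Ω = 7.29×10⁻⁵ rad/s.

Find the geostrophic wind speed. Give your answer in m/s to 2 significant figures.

Coriolis parameter at 67°S:
f = 2Ω sin φ = 2 × 7.29×10⁻⁵ × sin 67° = 1.34×10⁻⁴ s⁻¹
Pressure gradient: |∂P/∂n| = 800 Pa / 459000 m = 1.74×10⁻³ Pa/m
Geostrophic balance (pressure-gradient force = Coriolis force):
V_g = (1/(fρ)) |∂P/∂n| = 1.74×10⁻³ / (1.34×10⁻⁴ × 0.661) = 19.6 m/s

20 m/s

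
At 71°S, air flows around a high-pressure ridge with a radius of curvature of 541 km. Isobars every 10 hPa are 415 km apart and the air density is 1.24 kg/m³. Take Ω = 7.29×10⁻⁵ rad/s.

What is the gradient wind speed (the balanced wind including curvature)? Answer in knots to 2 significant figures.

Coriolis parameter at 71°S:
f = 2Ω sin φ = 2 × 7.29×10⁻⁵ × sin 71° = 1.38×10⁻⁴ s⁻¹
Pressure gradient: |∂P/∂n| = 1000 Pa / 415000 m = 2.41×10⁻³ Pa/m
Geostrophic speed: V_g = |∂P/∂n|/(fρ) = 2.41×10⁻³/(1.38×10⁻⁴ × 1.24) = 14.1 m/s
Around a high, pressure-gradient force acts outward with centrifugal, so Coriolis balances both:
fV = (1/ρ)|∂P/∂n| + V²/R  →  V² − fR·V + fR·V_g = 0
With fR = 1.38×10⁻⁴ × 541×10³ m = 74.6 m/s:
V = [fR − √((fR)² − 4 fR V_g)]/2 = [74.6 − √(74.6² − 4×74.6×14.1)]/2 = 18.9 m/s
Supergeostrophic (V > V_g = 14.1 m/s), as expected around a high.
Converting: 18.9 m/s × 1.944 = 37 knots

37 knots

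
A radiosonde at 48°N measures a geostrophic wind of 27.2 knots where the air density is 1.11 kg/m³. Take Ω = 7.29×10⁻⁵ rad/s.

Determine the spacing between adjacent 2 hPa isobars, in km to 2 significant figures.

120 km

Coriolis parameter at 48°N:
f = 2Ω sin φ = 2 × 7.29×10⁻⁵ × sin 48° = 1.08×10⁻⁴ s⁻¹
Wind speed in SI: 27.2 knots = 14.0 m/s
Geostrophic balance rearranged: |∂P/∂n| = f ρ V_g
|∂P/∂n| = 1.08×10⁻⁴ × 1.11 × 14.0 = 1.68×10⁻³ Pa/m
Isobar spacing: Δn = ΔP/|∂P/∂n| = 200 Pa / 1.68×10⁻³ Pa/m = 118842 m ≈ 120 km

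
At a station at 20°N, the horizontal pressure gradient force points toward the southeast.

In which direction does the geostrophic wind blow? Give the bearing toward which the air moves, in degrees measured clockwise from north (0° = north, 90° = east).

225°

The pressure-gradient force points toward the southeast (bearing 135°).
Geostrophic balance: in the Northern Hemisphere the Coriolis force deflects motion to the right, so the geostrophic wind blows 90° to the right of the pressure-gradient force (low pressure on the left).
Rotating 135° by 90° clockwise gives 225° — the wind blows toward the southwest.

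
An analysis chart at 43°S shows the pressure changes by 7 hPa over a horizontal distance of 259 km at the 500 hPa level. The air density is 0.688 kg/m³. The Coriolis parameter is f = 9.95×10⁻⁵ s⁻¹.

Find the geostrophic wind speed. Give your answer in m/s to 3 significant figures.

Pressure gradient: |∂P/∂n| = 700 Pa / 259000 m = 2.70×10⁻³ Pa/m
Geostrophic balance (pressure-gradient force = Coriolis force):
V_g = (1/(fρ)) |∂P/∂n| = 2.70×10⁻³ / (9.95×10⁻⁵ × 0.688) = 39.5 m/s

39.5 m/s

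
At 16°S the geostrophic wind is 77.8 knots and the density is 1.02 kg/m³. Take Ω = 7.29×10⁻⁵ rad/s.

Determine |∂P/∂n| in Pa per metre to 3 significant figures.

Coriolis parameter at 16°S:
f = 2Ω sin φ = 2 × 7.29×10⁻⁵ × sin 16° = 4.02×10⁻⁵ s⁻¹
Wind speed in SI: 77.8 knots = 40.0 m/s
Geostrophic balance rearranged: |∂P/∂n| = f ρ V_g
|∂P/∂n| = 4.02×10⁻⁵ × 1.02 × 40.0 = 1.64×10⁻³ Pa/m

1.64×10⁻³ Pa/m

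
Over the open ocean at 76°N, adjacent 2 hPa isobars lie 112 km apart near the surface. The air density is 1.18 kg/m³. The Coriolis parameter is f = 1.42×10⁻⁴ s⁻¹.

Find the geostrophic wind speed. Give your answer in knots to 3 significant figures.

Pressure gradient: |∂P/∂n| = 200 Pa / 112000 m = 1.79×10⁻³ Pa/m
Geostrophic balance (pressure-gradient force = Coriolis force):
V_g = (1/(fρ)) |∂P/∂n| = 1.79×10⁻³ / (1.42×10⁻⁴ × 1.18) = 10.7 m/s
Converting: 10.7 m/s × 1.944 = 20.7 knots

20.7 knots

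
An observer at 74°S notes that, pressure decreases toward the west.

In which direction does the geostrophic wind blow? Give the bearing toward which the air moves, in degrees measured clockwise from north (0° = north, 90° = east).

180°

The pressure-gradient force points toward the west (bearing 270°).
Geostrophic balance: in the Southern Hemisphere the Coriolis force deflects motion to the left, so the geostrophic wind blows 90° to the left of the pressure-gradient force (low pressure on the right).
Rotating 270° by 90° counterclockwise gives 180° — the wind blows toward the south.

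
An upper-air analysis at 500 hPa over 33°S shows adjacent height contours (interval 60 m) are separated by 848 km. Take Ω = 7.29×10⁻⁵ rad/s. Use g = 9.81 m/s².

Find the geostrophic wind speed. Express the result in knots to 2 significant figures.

Coriolis parameter at 33°S:
f = 2Ω sin φ = 2 × 7.29×10⁻⁵ × sin 33° = 7.94×10⁻⁵ s⁻¹
Height gradient: |∂Z/∂n| = 60 m / 848000 m = 7.08×10⁻⁵
On a pressure surface, geostrophic balance gives V_g = (g/f)|∂Z/∂n|:
V_g = 9.81 × 7.08×10⁻⁵ / 7.94×10⁻⁵ = 8.74 m/s
Converting: 8.74 m/s × 1.944 = 17 knots

17 knots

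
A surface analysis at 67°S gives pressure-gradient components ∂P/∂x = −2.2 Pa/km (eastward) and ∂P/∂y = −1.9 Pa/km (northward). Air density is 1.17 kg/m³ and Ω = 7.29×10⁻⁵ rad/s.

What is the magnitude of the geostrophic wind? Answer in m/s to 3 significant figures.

Coriolis parameter at 67°S:
f = 2Ω sin φ = 2 × 7.29×10⁻⁵ × sin 67° = 1.34×10⁻⁴ s⁻¹
In the Southern Hemisphere f is negative: f = −1.34×10⁻⁴ s⁻¹.
Component geostrophic relations (x east, y north):
u_g = −(1/(fρ)) ∂P/∂y,  v_g = (1/(fρ)) ∂P/∂x
u_g = −(−1.9×10⁻³)/(−1.34×10⁻⁴ × 1.17) = −12.1 m/s;  v_g = (−2.2×10⁻³)/(−1.34×10⁻⁴ × 1.17) = 14.0 m/s
|V_g| = √(u_g² + v_g²) = 18.5 m/s

18.5 m/s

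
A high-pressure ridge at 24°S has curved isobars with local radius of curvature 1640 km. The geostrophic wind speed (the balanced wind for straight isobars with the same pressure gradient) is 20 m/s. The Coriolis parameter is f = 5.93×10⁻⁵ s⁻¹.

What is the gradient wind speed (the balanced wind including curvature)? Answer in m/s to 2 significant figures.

Around a high, pressure-gradient force acts outward with centrifugal, so Coriolis balances both:
fV = (1/ρ)|∂P/∂n| + V²/R  →  V² − fR·V + fR·V_g = 0
With fR = 5.93×10⁻⁵ × 1640×10³ m = 97.3 m/s:
V = [fR − √((fR)² − 4 fR V_g)]/2 = [97.3 − √(97.3² − 4×97.3×20)]/2 = 28.1 m/s
Supergeostrophic (V > V_g = 20 m/s), as expected around a high.

28 m/s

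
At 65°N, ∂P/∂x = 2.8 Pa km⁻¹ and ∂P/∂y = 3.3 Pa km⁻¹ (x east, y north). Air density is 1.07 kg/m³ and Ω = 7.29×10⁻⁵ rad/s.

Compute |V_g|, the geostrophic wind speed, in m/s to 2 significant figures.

Coriolis parameter at 65°N:
f = 2Ω sin φ = 2 × 7.29×10⁻⁵ × sin 65° = 1.32×10⁻⁴ s⁻¹
Component geostrophic relations (x east, y north):
u_g = −(1/(fρ)) ∂P/∂y,  v_g = (1/(fρ)) ∂P/∂x
u_g = −(3.3×10⁻³)/(1.32×10⁻⁴ × 1.07) = −23.3 m/s;  v_g = (2.8×10⁻³)/(1.32×10⁻⁴ × 1.07) = 19.8 m/s
|V_g| = √(u_g² + v_g²) = 30.6 m/s

31 m/s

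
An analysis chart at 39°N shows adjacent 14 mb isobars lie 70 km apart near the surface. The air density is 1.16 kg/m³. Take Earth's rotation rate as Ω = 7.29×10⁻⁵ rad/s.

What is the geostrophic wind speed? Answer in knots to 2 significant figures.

Coriolis parameter at 39°N:
f = 2Ω sin φ = 2 × 7.29×10⁻⁵ × sin 39° = 9.18×10⁻⁵ s⁻¹
Pressure gradient: |∂P/∂n| = 1400 Pa / 70000 m = 2.00×10⁻² Pa/m
Geostrophic balance (pressure-gradient force = Coriolis force):
V_g = (1/(fρ)) |∂P/∂n| = 2.00×10⁻² / (9.18×10⁻⁵ × 1.16) = 188 m/s
Converting: 188 m/s × 1.944 = 370 knots

370 knots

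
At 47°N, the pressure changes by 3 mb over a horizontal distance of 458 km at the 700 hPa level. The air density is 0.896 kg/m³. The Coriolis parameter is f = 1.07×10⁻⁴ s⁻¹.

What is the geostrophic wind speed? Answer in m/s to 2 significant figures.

Pressure gradient: |∂P/∂n| = 300 Pa / 458000 m = 6.55×10⁻⁴ Pa/m
Geostrophic balance (pressure-gradient force = Coriolis force):
V_g = (1/(fρ)) |∂P/∂n| = 6.55×10⁻⁴ / (1.07×10⁻⁴ × 0.896) = 6.83 m/s

6.8 m/s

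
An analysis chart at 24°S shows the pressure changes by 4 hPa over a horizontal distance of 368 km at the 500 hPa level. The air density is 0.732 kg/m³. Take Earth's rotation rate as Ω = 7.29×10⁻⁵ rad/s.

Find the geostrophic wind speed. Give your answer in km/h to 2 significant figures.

Coriolis parameter at 24°S:
f = 2Ω sin φ = 2 × 7.29×10⁻⁵ × sin 24° = 5.93×10⁻⁵ s⁻¹
Pressure gradient: |∂P/∂n| = 400 Pa / 368000 m = 1.09×10⁻³ Pa/m
Geostrophic balance (pressure-gradient force = Coriolis force):
V_g = (1/(fρ)) |∂P/∂n| = 1.09×10⁻³ / (5.93×10⁻⁵ × 0.732) = 25.0 m/s
Converting: 25.0 m/s × 3.6 = 90 km/h

90 km/h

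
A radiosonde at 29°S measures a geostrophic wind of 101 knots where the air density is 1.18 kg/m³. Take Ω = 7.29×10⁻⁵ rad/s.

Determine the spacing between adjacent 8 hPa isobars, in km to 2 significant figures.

Coriolis parameter at 29°S:
f = 2Ω sin φ = 2 × 7.29×10⁻⁵ × sin 29° = 7.07×10⁻⁵ s⁻¹
Wind speed in SI: 101 knots = 52.0 m/s
Geostrophic balance rearranged: |∂P/∂n| = f ρ V_g
|∂P/∂n| = 7.07×10⁻⁵ × 1.18 × 52.0 = 4.33×10⁻³ Pa/m
Isobar spacing: Δn = ΔP/|∂P/∂n| = 800 Pa / 4.33×10⁻³ Pa/m = 184595 m ≈ 180 km

180 km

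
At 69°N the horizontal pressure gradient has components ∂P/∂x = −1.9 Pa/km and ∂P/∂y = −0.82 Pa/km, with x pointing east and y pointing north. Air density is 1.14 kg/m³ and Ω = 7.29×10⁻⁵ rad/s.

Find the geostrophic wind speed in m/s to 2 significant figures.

Coriolis parameter at 69°N:
f = 2Ω sin φ = 2 × 7.29×10⁻⁵ × sin 69° = 1.36×10⁻⁴ s⁻¹
Component geostrophic relations (x east, y north):
u_g = −(1/(fρ)) ∂P/∂y,  v_g = (1/(fρ)) ∂P/∂x
u_g = −(−0.82×10⁻³)/(1.36×10⁻⁴ × 1.14) = 5.28 m/s;  v_g = (−1.9×10⁻³)/(1.36×10⁻⁴ × 1.14) = −12.2 m/s
|V_g| = √(u_g² + v_g²) = 13.3 m/s

13 m/s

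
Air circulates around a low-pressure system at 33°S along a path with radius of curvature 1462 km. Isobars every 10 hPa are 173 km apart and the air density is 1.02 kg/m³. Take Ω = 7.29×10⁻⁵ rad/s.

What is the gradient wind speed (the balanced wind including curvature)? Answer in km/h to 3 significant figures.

180 km/h

Coriolis parameter at 33°S:
f = 2Ω sin φ = 2 × 7.29×10⁻⁵ × sin 33° = 7.94×10⁻⁵ s⁻¹
Pressure gradient: |∂P/∂n| = 1000 Pa / 173000 m = 5.78×10⁻³ Pa/m
Geostrophic speed: V_g = |∂P/∂n|/(fρ) = 5.78×10⁻³/(7.94×10⁻⁵ × 1.02) = 71.4 m/s
Around a low, centrifugal force acts outward with Coriolis, so pressure-gradient force balances both:
(1/ρ)|∂P/∂n| = fV + V²/R  →  V² + fR·V − fR·V_g = 0
With fR = 7.94×10⁻⁵ × 1462×10³ m = 116 m/s:
V = [−fR + √((fR)² + 4 fR V_g)]/2 = [−116 + √(116² + 4×116×71.4)]/2 = 49.9 m/s
Subgeostrophic (V < V_g = 71.4 m/s), as expected around a low.
Converting: 49.9 m/s × 3.6 = 180 km/h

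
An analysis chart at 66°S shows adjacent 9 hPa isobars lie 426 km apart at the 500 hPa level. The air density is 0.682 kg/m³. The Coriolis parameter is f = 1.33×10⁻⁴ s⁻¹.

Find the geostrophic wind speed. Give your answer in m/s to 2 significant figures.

Pressure gradient: |∂P/∂n| = 900 Pa / 426000 m = 2.11×10⁻³ Pa/m
Geostrophic balance (pressure-gradient force = Coriolis force):
V_g = (1/(fρ)) |∂P/∂n| = 2.11×10⁻³ / (1.33×10⁻⁴ × 0.682) = 23.3 m/s

23 m/s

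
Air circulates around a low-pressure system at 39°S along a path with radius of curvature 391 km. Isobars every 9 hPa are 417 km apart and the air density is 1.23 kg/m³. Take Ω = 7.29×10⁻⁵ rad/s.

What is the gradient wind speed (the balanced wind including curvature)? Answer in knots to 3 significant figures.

Coriolis parameter at 39°S:
f = 2Ω sin φ = 2 × 7.29×10⁻⁵ × sin 39° = 9.18×10⁻⁵ s⁻¹
Pressure gradient: |∂P/∂n| = 900 Pa / 417000 m = 2.16×10⁻³ Pa/m
Geostrophic speed: V_g = |∂P/∂n|/(fρ) = 2.16×10⁻³/(9.18×10⁻⁵ × 1.23) = 19.1 m/s
Around a low, centrifugal force acts outward with Coriolis, so pressure-gradient force balances both:
(1/ρ)|∂P/∂n| = fV + V²/R  →  V² + fR·V − fR·V_g = 0
With fR = 9.18×10⁻⁵ × 391×10³ m = 35.9 m/s:
V = [−fR + √((fR)² + 4 fR V_g)]/2 = [−35.9 + √(35.9² + 4×35.9×19.1)]/2 = 13.8 m/s
Subgeostrophic (V < V_g = 19.1 m/s), as expected around a low.
Converting: 13.8 m/s × 1.944 = 26.8 knots

26.8 knots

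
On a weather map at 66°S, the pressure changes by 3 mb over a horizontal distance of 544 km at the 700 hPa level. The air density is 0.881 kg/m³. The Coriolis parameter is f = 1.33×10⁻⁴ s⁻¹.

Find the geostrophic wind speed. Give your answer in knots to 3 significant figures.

Pressure gradient: |∂P/∂n| = 300 Pa / 544000 m = 5.51×10⁻⁴ Pa/m
Geostrophic balance (pressure-gradient force = Coriolis force):
V_g = (1/(fρ)) |∂P/∂n| = 5.51×10⁻⁴ / (1.33×10⁻⁴ × 0.881) = 4.71 m/s
Converting: 4.71 m/s × 1.944 = 9.15 knots

9.15 knots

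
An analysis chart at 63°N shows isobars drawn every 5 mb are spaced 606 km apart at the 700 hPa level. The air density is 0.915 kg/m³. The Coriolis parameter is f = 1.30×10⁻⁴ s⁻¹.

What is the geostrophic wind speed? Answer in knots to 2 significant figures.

Pressure gradient: |∂P/∂n| = 500 Pa / 606000 m = 8.25×10⁻⁴ Pa/m
Geostrophic balance (pressure-gradient force = Coriolis force):
V_g = (1/(fρ)) |∂P/∂n| = 8.25×10⁻⁴ / (1.30×10⁻⁴ × 0.915) = 6.94 m/s
Converting: 6.94 m/s × 1.944 = 13 knots

13 knots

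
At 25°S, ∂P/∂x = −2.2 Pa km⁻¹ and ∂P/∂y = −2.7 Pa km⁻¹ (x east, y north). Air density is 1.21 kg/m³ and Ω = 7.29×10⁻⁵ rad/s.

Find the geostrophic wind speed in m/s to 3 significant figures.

Coriolis parameter at 25°S:
f = 2Ω sin φ = 2 × 7.29×10⁻⁵ × sin 25° = 6.16×10⁻⁵ s⁻¹
In the Southern Hemisphere f is negative: f = −6.16×10⁻⁵ s⁻¹.
Component geostrophic relations (x east, y north):
u_g = −(1/(fρ)) ∂P/∂y,  v_g = (1/(fρ)) ∂P/∂x
u_g = −(−2.7×10⁻³)/(−6.16×10⁻⁵ × 1.21) = −36.2 m/s;  v_g = (−2.2×10⁻³)/(−6.16×10⁻⁵ × 1.21) = 29.5 m/s
|V_g| = √(u_g² + v_g²) = 46.7 m/s

46.7 m/s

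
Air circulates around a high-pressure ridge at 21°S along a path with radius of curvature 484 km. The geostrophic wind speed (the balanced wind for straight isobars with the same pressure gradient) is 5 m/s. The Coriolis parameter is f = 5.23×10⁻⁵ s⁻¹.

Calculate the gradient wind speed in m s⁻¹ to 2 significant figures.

6.9 m s⁻¹

Around a high, pressure-gradient force acts outward with centrifugal, so Coriolis balances both:
fV = (1/ρ)|∂P/∂n| + V²/R  →  V² − fR·V + fR·V_g = 0
With fR = 5.23×10⁻⁵ × 484×10³ m = 25.3 m/s:
V = [fR − √((fR)² − 4 fR V_g)]/2 = [25.3 − √(25.3² − 4×25.3×5)]/2 = 6.86 m/s
Supergeostrophic (V > V_g = 5 m/s), as expected around a high.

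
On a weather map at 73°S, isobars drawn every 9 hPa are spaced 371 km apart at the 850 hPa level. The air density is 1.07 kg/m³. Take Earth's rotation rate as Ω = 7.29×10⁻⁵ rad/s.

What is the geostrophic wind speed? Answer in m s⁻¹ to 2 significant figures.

Coriolis parameter at 73°S:
f = 2Ω sin φ = 2 × 7.29×10⁻⁵ × sin 73° = 1.39×10⁻⁴ s⁻¹
Pressure gradient: |∂P/∂n| = 900 Pa / 371000 m = 2.43×10⁻³ Pa/m
Geostrophic balance (pressure-gradient force = Coriolis force):
V_g = (1/(fρ)) |∂P/∂n| = 2.43×10⁻³ / (1.39×10⁻⁴ × 1.07) = 16.3 m/s

16 m s⁻¹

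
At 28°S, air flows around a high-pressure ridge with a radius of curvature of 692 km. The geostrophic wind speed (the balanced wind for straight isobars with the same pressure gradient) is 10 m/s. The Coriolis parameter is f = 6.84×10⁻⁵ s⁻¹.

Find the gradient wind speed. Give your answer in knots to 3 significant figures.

27.9 knots

Around a high, pressure-gradient force acts outward with centrifugal, so Coriolis balances both:
fV = (1/ρ)|∂P/∂n| + V²/R  →  V² − fR·V + fR·V_g = 0
With fR = 6.84×10⁻⁵ × 692×10³ m = 47.3 m/s:
V = [fR − √((fR)² − 4 fR V_g)]/2 = [47.3 − √(47.3² − 4×47.3×10)]/2 = 14.4 m/s
Supergeostrophic (V > V_g = 10 m/s), as expected around a high.
Converting: 14.4 m/s × 1.944 = 27.9 knots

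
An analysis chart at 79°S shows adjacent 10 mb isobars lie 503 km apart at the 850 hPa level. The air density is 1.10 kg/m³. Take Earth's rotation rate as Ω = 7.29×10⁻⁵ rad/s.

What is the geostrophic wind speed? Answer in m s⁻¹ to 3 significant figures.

Coriolis parameter at 79°S:
f = 2Ω sin φ = 2 × 7.29×10⁻⁵ × sin 79° = 1.43×10⁻⁴ s⁻¹
Pressure gradient: |∂P/∂n| = 1000 Pa / 503000 m = 1.99×10⁻³ Pa/m
Geostrophic balance (pressure-gradient force = Coriolis force):
V_g = (1/(fρ)) |∂P/∂n| = 1.99×10⁻³ / (1.43×10⁻⁴ × 1.10) = 12.6 m/s

12.6 m s⁻¹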